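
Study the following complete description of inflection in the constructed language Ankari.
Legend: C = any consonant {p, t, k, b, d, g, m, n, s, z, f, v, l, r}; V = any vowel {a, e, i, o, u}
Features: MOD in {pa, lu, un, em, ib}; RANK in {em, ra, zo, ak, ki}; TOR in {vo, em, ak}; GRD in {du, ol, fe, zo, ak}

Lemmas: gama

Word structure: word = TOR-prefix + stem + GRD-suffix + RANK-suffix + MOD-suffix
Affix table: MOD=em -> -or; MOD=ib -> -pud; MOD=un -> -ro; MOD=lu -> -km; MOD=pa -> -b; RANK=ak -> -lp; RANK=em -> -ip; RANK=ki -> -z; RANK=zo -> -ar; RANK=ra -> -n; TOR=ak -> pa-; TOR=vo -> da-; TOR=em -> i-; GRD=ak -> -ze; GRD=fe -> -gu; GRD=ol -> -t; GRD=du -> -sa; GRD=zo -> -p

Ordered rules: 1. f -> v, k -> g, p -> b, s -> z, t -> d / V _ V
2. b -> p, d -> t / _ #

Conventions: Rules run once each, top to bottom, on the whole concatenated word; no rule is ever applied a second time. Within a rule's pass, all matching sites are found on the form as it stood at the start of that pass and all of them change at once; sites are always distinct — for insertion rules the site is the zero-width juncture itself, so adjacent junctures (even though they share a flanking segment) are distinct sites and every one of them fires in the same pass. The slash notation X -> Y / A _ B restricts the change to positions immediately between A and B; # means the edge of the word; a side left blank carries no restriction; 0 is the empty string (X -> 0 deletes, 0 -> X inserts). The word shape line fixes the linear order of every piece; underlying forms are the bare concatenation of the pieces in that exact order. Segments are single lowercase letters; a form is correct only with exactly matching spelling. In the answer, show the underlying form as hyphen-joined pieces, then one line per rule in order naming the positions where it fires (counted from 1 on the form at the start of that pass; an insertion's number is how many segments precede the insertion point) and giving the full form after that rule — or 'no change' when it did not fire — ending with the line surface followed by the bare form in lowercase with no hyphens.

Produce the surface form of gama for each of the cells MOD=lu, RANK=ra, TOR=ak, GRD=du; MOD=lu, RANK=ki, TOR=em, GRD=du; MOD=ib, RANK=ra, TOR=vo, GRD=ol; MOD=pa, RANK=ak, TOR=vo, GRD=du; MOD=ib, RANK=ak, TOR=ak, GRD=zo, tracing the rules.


cell MOD=lu, RANK=ra, TOR=ak, GRD=du:
underlying: pa-gama-sa-n-km
1. f -> v, k -> g, p -> b, s -> z, t -> d / V _ V: fires at position(s) 7: pagamazankm
2. b -> p, d -> t / _ #: no change
surface: pagamazankm

cell MOD=lu, RANK=ki, TOR=em, GRD=du:
underlying: i-gama-sa-z-km
1. f -> v, k -> g, p -> b, s -> z, t -> d / V _ V: fires at position(s) 6: igamazazkm
2. b -> p, d -> t / _ #: no change
surface: igamazazkm

cell MOD=ib, RANK=ra, TOR=vo, GRD=ol:
underlying: da-gama-t-n-pud
1. f -> v, k -> g, p -> b, s -> z, t -> d / V _ V: no change
2. b -> p, d -> t / _ #: fires at position(s) 11: dagamatnput
surface: dagamatnput

cell MOD=pa, RANK=ak, TOR=vo, GRD=du:
underlying: da-gama-sa-lp-b
1. f -> v, k -> g, p -> b, s -> z, t -> d / V _ V: fires at position(s) 7: dagamazalpb
2. b -> p, d -> t / _ #: fires at position(s) 11: dagamazalpp
surface: dagamazalpp

cell MOD=ib, RANK=ak, TOR=ak, GRD=zo:
underlying: pa-gama-p-lp-pud
1. f -> v, k -> g, p -> b, s -> z, t -> d / V _ V: no change
2. b -> p, d -> t / _ #: fires at position(s) 12: pagamaplpput
surface: pagamaplpput


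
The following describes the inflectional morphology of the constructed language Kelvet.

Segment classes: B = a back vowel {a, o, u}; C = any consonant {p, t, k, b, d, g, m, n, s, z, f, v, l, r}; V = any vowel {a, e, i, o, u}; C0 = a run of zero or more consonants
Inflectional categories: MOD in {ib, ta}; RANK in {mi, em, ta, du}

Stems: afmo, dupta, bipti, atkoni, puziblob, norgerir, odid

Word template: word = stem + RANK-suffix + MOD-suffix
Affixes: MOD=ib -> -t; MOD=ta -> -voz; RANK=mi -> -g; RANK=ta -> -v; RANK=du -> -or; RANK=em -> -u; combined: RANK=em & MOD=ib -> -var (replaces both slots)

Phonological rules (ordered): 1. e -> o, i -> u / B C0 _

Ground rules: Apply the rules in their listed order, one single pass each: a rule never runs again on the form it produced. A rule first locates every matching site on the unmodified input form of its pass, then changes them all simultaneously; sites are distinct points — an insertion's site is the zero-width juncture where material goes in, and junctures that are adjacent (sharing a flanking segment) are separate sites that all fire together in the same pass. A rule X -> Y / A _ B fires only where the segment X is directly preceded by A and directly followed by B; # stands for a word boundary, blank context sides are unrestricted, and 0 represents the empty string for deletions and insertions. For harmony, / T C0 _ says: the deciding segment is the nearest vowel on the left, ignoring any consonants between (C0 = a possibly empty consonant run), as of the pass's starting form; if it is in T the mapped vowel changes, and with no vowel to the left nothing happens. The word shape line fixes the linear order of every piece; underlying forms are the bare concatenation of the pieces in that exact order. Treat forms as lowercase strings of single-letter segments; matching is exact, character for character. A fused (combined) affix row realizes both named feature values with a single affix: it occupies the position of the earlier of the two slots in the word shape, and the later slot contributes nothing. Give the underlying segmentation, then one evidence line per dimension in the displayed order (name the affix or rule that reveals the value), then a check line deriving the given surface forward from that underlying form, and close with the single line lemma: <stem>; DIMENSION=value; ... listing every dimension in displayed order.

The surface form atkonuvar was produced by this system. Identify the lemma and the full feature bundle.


underlying: atkoni-var
MOD=ib - signalled by the combined affix row
RANK=em - signalled by the combined affix row
check: atkonivar -> atkonuvar
lemma: atkoni; MOD=ib; RANK=em


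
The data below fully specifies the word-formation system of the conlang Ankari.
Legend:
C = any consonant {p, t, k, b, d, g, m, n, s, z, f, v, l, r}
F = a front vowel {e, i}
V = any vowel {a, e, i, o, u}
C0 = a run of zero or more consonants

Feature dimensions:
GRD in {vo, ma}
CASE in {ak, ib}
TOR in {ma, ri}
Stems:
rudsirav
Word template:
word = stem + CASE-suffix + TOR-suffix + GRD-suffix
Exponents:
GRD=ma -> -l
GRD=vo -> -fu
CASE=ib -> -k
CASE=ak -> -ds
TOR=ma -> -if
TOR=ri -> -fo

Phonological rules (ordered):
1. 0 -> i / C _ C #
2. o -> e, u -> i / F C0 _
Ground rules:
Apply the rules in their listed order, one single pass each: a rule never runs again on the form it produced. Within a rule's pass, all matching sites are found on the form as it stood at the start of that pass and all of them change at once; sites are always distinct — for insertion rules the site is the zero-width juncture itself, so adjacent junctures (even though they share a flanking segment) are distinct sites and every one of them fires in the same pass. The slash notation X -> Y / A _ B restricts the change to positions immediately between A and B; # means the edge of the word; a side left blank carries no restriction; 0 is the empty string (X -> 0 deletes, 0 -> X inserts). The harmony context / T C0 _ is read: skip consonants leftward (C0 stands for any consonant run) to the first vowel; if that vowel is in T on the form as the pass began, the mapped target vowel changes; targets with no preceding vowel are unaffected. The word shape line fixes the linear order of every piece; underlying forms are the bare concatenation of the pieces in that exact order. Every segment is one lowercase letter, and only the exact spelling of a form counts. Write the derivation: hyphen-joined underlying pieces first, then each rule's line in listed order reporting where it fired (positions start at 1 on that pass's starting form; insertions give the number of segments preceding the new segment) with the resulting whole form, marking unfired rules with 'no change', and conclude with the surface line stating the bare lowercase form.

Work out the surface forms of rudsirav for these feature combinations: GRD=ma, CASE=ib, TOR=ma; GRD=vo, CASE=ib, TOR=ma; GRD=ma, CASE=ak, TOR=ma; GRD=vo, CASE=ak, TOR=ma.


cell GRD=ma, CASE=ib, TOR=ma:
underlying: rudsirav-k-if-l
1. 0 -> i / C _ C #: inserts after position(s) 11: rudsiravkifil
2. o -> e, u -> i / F C0 _: no change
surface: rudsiravkifil

cell GRD=vo, CASE=ib, TOR=ma:
underlying: rudsirav-k-if-fu
1. 0 -> i / C _ C #: no change
2. o -> e, u -> i / F C0 _: fires at position(s) 13: rudsiravkiffi
surface: rudsiravkiffi

cell GRD=ma, CASE=ak, TOR=ma:
underlying: rudsirav-ds-if-l
1. 0 -> i / C _ C #: inserts after position(s) 12: rudsiravdsifil
2. o -> e, u -> i / F C0 _: no change
surface: rudsiravdsifil

cell GRD=vo, CASE=ak, TOR=ma:
underlying: rudsirav-ds-if-fu
1. 0 -> i / C _ C #: no change
2. o -> e, u -> i / F C0 _: fires at position(s) 14: rudsiravdsiffi
surface: rudsiravdsiffi


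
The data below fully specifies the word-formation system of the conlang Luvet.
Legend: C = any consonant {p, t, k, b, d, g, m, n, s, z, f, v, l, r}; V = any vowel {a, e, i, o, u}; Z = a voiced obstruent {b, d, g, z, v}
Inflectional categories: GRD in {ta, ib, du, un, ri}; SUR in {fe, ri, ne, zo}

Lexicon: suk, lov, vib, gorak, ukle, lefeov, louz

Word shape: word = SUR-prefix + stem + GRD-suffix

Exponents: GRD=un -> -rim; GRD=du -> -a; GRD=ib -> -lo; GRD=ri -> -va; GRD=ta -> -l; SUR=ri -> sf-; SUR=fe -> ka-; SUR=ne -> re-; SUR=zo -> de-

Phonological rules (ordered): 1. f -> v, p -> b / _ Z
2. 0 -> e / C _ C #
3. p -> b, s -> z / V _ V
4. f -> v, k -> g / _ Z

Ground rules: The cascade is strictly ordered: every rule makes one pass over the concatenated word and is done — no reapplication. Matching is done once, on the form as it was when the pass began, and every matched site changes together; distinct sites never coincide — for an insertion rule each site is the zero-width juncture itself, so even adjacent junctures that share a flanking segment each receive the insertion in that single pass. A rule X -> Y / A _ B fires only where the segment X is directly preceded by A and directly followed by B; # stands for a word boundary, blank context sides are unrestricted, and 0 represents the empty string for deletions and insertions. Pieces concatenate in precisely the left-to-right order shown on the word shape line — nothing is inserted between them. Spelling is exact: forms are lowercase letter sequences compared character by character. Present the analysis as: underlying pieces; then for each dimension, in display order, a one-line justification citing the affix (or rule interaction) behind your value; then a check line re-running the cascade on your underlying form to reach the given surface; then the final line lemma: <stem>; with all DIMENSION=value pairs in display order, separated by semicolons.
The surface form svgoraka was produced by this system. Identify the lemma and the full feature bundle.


underlying: sf-gorak-a
GRD=du - signalled by the affix -a
SUR=ri - signalled by the affix sf-
check: sfgoraka -> svgoraka -> svgoraka -> svgoraka -> svgoraka
lemma: gorak; GRD=du; SUR=ri


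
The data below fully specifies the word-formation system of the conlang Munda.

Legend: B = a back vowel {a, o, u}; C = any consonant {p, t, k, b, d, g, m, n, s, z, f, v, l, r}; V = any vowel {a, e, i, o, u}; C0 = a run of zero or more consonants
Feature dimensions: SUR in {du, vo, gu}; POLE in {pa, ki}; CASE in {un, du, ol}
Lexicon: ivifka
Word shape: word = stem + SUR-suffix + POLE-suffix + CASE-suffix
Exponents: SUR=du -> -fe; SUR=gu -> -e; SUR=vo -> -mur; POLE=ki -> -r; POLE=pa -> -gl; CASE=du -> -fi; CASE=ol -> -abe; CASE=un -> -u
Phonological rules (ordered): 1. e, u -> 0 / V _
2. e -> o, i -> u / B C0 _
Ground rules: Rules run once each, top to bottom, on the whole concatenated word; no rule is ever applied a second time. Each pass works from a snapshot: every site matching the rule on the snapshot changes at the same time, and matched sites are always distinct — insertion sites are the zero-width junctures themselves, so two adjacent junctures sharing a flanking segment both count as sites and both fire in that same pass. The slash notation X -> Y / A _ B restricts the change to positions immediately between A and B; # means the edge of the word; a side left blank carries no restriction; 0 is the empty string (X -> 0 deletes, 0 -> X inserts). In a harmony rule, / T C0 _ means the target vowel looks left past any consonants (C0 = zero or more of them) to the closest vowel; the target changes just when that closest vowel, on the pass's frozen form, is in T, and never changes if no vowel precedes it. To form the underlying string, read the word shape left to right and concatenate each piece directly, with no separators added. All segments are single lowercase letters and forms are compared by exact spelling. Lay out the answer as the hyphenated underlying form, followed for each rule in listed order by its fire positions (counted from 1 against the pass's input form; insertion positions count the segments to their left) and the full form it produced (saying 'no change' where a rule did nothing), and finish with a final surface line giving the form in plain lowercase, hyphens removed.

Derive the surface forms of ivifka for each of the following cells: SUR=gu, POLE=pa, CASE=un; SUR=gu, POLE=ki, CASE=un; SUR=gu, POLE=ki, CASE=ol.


cell SUR=gu, POLE=pa, CASE=un:
underlying: ivifka-e-gl-u
1. e, u -> 0 / V _: fires at position(s) 7: ivifkaglu
2. e -> o, i -> u / B C0 _: no change
surface: ivifkaglu

cell SUR=gu, POLE=ki, CASE=un:
underlying: ivifka-e-r-u
1. e, u -> 0 / V _: fires at position(s) 7: ivifkaru
2. e -> o, i -> u / B C0 _: no change
surface: ivifkaru

cell SUR=gu, POLE=ki, CASE=ol:
underlying: ivifka-e-r-abe
1. e, u -> 0 / V _: fires at position(s) 7: ivifkarabe
2. e -> o, i -> u / B C0 _: fires at position(s) 10: ivifkarabo
surface: ivifkarabo


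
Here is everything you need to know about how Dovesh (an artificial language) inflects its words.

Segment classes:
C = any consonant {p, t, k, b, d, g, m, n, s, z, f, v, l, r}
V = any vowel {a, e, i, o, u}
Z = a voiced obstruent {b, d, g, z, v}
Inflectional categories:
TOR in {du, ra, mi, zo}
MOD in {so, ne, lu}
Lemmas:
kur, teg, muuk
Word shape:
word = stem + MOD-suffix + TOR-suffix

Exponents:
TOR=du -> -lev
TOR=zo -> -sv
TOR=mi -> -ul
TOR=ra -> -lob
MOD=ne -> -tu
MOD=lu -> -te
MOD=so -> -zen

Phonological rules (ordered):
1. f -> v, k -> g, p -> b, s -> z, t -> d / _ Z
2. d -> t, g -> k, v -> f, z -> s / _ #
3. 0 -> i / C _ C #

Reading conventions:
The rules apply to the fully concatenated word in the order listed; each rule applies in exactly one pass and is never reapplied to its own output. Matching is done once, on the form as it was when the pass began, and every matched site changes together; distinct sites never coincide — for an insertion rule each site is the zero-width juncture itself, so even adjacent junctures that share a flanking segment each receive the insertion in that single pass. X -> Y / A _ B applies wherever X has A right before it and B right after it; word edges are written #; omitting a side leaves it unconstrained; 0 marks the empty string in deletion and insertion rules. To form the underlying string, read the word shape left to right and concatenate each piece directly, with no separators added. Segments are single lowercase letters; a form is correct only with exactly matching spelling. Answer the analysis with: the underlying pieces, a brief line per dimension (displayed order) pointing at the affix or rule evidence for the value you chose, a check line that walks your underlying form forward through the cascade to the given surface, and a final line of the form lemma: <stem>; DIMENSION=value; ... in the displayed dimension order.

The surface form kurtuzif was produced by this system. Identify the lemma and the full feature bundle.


underlying: kur-tu-sv
TOR=zo - signalled by the affix -sv
MOD=ne - signalled by the affix -tu
check: kurtusv -> kurtuzv -> kurtuzf -> kurtuzif
lemma: kur; TOR=zo; MOD=ne


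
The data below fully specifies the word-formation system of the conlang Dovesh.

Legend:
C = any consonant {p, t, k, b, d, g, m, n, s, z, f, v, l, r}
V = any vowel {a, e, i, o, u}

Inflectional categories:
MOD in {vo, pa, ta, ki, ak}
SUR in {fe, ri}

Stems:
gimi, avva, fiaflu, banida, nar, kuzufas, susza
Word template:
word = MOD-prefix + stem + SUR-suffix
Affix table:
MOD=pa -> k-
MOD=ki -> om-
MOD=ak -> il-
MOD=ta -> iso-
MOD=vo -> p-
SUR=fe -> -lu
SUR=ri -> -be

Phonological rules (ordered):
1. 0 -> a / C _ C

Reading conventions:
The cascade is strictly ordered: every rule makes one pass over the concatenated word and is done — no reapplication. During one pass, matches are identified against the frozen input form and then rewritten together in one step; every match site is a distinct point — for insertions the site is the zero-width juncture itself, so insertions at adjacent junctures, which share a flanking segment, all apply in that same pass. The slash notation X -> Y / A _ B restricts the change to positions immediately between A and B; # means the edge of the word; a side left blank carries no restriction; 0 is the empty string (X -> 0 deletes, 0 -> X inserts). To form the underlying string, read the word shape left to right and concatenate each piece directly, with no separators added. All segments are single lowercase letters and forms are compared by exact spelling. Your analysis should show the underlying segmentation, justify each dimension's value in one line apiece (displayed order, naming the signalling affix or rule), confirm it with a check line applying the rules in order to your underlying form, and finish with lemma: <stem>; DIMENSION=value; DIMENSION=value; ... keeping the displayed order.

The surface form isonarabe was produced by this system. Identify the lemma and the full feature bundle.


underlying: iso-nar-be
MOD=ta - signalled by the affix iso-
SUR=ri - signalled by the affix -be
check: isonarbe -> isonarabe
lemma: nar; MOD=ta; SUR=ri


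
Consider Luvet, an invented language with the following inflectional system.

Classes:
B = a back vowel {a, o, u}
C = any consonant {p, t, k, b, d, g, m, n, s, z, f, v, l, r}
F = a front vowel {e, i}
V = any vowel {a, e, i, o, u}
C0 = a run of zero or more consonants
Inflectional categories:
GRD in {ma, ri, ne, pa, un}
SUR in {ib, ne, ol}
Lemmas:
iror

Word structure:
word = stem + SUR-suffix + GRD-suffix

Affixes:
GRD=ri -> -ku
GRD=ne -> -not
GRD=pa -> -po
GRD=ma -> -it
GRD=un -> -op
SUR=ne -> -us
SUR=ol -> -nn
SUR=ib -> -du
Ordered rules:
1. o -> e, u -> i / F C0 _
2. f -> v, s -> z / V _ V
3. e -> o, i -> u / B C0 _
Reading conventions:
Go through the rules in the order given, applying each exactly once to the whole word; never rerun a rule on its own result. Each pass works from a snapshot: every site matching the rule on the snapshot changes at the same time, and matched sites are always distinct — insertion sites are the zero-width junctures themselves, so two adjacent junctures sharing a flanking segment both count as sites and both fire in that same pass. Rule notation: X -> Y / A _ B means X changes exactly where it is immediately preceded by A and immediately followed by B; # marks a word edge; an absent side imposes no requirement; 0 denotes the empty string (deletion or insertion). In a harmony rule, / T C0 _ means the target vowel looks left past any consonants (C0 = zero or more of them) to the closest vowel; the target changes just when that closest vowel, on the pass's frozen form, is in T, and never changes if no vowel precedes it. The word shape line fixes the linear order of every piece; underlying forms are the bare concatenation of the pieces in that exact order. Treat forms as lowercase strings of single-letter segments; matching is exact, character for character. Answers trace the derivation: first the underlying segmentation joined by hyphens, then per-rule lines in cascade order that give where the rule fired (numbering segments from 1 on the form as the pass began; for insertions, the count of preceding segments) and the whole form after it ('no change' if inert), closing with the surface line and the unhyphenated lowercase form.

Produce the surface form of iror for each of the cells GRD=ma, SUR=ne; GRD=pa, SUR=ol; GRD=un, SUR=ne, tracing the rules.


cell GRD=ma, SUR=ne:
underlying: iror-us-it
1. o -> e, u -> i / F C0 _: fires at position(s) 3: irerusit
2. f -> v, s -> z / V _ V: fires at position(s) 6: ireruzit
3. e -> o, i -> u / B C0 _: fires at position(s) 7: ireruzut
surface: ireruzut

cell GRD=pa, SUR=ol:
underlying: iror-nn-po
1. o -> e, u -> i / F C0 _: fires at position(s) 3: irernnpo
2. f -> v, s -> z / V _ V: no change
3. e -> o, i -> u / B C0 _: no change
surface: irernnpo

cell GRD=un, SUR=ne:
underlying: iror-us-op
1. o -> e, u -> i / F C0 _: fires at position(s) 3: irerusop
2. f -> v, s -> z / V _ V: fires at position(s) 6: ireruzop
3. e -> o, i -> u / B C0 _: no change
surface: ireruzop


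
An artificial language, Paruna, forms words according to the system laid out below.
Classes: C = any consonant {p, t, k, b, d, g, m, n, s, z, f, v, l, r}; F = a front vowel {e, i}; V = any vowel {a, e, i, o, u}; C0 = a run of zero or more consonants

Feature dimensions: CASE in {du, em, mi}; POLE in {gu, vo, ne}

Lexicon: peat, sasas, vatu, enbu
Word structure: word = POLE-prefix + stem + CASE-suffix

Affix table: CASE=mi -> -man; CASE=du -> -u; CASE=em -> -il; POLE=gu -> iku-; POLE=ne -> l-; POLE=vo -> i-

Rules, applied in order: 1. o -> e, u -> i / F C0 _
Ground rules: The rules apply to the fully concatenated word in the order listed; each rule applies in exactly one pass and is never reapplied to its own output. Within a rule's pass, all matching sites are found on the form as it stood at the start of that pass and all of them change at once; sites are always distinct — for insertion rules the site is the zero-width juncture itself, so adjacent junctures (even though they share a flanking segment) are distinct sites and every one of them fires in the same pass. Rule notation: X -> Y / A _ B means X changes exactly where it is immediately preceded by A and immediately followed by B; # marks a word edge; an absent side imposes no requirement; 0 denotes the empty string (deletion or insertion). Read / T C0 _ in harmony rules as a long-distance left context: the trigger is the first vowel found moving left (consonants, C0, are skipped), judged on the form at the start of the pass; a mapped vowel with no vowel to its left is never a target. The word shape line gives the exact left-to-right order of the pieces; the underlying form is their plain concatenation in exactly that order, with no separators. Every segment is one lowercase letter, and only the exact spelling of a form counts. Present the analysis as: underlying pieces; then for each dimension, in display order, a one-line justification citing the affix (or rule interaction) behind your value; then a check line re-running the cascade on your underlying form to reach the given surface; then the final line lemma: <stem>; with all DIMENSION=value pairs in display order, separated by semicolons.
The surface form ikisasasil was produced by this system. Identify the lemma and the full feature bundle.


underlying: iku-sasas-il
CASE=em - signalled by the affix -il
POLE=gu - signalled by the affix iku-
check: ikusasasil -> ikisasasil
lemma: sasas; CASE=em; POLE=gu


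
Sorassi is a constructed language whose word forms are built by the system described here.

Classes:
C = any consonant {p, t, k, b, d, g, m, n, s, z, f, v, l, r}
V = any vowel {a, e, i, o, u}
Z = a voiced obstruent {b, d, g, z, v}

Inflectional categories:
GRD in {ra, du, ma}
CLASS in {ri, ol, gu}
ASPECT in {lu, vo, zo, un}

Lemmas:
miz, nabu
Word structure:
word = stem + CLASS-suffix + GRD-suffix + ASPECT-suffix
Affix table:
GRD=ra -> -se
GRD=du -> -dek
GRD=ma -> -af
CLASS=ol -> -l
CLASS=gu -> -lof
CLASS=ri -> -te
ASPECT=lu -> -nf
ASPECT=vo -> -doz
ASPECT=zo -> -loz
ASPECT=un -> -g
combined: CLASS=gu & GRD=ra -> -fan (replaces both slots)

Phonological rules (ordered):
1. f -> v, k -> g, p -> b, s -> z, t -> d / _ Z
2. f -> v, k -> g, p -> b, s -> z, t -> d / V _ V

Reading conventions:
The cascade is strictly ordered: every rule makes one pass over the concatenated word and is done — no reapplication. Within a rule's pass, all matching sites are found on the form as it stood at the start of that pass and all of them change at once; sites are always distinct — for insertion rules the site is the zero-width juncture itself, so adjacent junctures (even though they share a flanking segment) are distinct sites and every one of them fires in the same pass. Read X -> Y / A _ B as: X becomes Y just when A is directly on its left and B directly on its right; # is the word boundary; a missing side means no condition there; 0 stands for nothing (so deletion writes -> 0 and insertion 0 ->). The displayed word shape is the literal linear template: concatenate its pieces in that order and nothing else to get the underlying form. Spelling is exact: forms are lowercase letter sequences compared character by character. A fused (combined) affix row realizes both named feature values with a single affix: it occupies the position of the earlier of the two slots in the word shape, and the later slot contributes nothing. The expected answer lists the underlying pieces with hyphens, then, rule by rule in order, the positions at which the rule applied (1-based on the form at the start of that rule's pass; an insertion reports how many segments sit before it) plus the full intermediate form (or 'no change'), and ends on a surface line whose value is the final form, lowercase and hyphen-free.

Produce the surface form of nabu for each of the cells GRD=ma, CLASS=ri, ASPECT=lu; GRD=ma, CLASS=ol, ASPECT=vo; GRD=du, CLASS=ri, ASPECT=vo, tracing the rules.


cell GRD=ma, CLASS=ri, ASPECT=lu:
underlying: nabu-te-af-nf
1. f -> v, k -> g, p -> b, s -> z, t -> d / _ Z: no change
2. f -> v, k -> g, p -> b, s -> z, t -> d / V _ V: fires at position(s) 5: nabudeafnf
surface: nabudeafnf

cell GRD=ma, CLASS=ol, ASPECT=vo:
underlying: nabu-l-af-doz
1. f -> v, k -> g, p -> b, s -> z, t -> d / _ Z: fires at position(s) 7: nabulavdoz
2. f -> v, k -> g, p -> b, s -> z, t -> d / V _ V: no change
surface: nabulavdoz

cell GRD=du, CLASS=ri, ASPECT=vo:
underlying: nabu-te-dek-doz
1. f -> v, k -> g, p -> b, s -> z, t -> d / _ Z: fires at position(s) 9: nabutedegdoz
2. f -> v, k -> g, p -> b, s -> z, t -> d / V _ V: fires at position(s) 5: nabudedegdoz
surface: nabudedegdoz


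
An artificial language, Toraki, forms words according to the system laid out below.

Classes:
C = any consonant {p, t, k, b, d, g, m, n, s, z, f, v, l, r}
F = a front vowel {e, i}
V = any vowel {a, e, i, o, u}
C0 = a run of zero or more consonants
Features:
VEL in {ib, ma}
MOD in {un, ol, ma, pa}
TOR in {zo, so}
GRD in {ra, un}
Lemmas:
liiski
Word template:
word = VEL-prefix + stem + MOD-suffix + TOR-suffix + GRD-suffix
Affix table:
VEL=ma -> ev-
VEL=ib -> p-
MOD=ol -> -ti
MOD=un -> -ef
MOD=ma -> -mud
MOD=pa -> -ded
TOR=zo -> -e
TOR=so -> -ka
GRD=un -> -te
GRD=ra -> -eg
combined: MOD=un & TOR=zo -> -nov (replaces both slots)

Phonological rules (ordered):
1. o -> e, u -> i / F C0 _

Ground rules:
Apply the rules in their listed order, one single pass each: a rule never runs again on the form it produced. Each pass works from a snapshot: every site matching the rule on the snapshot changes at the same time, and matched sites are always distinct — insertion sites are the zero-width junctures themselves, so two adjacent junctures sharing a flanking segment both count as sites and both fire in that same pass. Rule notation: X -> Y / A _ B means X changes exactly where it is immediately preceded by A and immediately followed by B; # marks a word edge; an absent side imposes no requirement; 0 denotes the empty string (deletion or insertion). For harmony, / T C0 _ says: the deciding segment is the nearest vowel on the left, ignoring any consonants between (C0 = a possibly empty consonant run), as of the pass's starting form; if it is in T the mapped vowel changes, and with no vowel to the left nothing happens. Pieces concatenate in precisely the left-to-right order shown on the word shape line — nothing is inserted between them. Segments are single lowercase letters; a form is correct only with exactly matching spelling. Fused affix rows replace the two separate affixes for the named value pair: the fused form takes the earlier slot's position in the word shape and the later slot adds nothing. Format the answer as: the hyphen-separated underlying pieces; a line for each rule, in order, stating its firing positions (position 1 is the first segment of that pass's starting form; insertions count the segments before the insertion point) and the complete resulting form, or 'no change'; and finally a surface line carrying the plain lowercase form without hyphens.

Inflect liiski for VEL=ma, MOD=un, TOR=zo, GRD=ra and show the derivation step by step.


underlying: ev-liiski-nov-eg
1. o -> e, u -> i / F C0 _: fires at position(s) 10: evliiskineveg
surface: evliiskineveg


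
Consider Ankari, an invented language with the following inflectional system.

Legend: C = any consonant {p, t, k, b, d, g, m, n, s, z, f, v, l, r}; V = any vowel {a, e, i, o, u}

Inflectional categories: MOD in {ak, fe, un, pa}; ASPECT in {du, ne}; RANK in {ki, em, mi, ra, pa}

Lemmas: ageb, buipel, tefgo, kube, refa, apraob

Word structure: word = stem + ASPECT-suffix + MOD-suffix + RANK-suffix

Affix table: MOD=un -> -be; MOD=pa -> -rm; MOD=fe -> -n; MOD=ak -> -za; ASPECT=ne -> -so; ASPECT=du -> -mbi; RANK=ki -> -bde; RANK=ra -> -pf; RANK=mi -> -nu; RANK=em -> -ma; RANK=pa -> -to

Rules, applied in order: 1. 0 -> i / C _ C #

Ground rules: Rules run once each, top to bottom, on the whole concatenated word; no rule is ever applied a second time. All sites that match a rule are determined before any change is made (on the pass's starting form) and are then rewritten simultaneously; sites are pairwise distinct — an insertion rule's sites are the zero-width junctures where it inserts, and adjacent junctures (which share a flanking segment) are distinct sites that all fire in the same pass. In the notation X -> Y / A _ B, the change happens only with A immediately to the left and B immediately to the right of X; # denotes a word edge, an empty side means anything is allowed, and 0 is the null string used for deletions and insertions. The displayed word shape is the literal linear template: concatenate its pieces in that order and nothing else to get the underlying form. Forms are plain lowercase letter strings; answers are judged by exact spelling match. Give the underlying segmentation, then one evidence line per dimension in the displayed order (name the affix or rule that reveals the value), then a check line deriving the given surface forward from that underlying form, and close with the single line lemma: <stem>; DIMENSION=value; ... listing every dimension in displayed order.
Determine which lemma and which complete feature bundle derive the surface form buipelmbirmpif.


underlying: buipel-mbi-rm-pf
MOD=pa - signalled by the affix -rm
ASPECT=du - signalled by the affix -mbi
RANK=ra - signalled by the affix -pf
check: buipelmbirmpf -> buipelmbirmpif
lemma: buipel; MOD=pa; ASPECT=du; RANK=ra


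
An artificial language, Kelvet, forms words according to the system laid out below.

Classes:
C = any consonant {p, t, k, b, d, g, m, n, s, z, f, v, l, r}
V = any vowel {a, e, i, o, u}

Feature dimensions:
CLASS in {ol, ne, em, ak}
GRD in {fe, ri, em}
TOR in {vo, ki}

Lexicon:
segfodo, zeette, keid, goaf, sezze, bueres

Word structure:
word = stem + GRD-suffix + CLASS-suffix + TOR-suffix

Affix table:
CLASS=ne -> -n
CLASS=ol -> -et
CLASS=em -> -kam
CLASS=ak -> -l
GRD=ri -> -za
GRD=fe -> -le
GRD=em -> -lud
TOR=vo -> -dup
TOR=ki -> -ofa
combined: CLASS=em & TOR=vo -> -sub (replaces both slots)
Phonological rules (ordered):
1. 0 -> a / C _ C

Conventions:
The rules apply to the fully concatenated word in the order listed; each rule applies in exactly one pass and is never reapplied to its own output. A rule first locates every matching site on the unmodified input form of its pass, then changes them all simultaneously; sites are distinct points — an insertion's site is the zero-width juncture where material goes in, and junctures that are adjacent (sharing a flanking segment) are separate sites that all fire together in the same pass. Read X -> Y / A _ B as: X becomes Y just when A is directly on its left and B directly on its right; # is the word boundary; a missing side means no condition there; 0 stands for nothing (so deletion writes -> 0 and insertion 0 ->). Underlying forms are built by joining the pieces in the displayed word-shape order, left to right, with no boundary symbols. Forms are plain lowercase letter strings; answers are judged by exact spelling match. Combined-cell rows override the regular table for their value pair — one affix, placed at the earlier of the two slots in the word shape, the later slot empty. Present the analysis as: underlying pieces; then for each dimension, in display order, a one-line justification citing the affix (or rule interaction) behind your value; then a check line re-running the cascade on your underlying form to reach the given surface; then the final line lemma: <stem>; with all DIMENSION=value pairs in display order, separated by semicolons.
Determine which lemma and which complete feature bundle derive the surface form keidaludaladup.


underlying: keid-lud-l-dup
CLASS=ak - signalled by the affix -l
GRD=em - signalled by the affix -lud
TOR=vo - signalled by the affix -dup
check: keidludldup -> keidaludaladup
lemma: keid; CLASS=ak; GRD=em; TOR=vo


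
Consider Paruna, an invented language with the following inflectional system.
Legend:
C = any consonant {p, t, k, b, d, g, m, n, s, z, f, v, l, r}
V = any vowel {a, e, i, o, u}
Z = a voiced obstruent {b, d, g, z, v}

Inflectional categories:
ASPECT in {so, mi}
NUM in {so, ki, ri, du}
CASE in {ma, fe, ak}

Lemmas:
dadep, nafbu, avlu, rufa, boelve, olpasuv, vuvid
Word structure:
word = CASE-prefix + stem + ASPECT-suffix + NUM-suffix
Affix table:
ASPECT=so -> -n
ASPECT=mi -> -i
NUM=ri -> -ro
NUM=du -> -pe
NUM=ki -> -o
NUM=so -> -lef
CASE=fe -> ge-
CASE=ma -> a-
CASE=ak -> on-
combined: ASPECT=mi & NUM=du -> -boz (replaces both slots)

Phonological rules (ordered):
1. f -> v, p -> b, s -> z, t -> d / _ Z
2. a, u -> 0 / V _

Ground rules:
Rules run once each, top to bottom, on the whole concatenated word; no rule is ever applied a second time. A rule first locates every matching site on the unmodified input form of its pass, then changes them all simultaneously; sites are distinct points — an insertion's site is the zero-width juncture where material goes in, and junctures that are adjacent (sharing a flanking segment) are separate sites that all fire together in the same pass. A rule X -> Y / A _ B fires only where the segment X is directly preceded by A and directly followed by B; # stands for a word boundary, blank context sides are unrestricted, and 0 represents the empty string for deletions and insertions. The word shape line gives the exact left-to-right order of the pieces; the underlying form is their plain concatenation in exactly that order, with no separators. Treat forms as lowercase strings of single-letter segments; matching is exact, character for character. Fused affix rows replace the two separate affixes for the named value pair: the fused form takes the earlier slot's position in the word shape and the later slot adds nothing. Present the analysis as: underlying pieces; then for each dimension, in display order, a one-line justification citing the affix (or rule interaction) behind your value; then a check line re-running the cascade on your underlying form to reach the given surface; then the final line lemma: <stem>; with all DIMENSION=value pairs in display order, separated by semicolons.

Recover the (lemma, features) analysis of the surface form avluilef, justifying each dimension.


underlying: a-avlu-i-lef
ASPECT=mi - signalled by the affix -i
NUM=so - signalled by the affix -lef
CASE=ma - signalled by the affix a-
check: aavluilef -> aavluilef -> avluilef
lemma: avlu; ASPECT=mi; NUM=so; CASE=ma


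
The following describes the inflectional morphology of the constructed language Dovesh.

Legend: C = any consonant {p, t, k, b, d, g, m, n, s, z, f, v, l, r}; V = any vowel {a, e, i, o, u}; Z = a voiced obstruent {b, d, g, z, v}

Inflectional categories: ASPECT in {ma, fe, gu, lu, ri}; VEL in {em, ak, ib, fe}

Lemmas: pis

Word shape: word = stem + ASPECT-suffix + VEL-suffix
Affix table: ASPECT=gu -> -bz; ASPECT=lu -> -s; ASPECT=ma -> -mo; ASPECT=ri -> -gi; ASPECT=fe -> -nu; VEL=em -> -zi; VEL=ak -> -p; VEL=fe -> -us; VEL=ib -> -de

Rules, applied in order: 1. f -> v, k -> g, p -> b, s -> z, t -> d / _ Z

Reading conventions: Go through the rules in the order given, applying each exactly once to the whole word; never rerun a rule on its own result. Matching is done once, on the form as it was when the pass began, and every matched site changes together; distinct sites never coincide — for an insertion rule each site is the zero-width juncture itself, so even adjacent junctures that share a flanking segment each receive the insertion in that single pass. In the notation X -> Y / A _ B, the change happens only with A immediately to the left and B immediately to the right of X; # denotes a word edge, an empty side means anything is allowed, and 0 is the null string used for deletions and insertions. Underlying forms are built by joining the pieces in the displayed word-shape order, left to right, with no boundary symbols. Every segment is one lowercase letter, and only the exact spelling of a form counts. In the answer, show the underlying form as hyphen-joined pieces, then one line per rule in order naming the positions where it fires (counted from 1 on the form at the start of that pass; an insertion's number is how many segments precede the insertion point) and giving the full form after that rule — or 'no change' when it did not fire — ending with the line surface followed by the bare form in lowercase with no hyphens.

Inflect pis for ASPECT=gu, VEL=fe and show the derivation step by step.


underlying: pis-bz-us
1. f -> v, k -> g, p -> b, s -> z, t -> d / _ Z: fires at position(s) 3: pizbzus
surface: pizbzus


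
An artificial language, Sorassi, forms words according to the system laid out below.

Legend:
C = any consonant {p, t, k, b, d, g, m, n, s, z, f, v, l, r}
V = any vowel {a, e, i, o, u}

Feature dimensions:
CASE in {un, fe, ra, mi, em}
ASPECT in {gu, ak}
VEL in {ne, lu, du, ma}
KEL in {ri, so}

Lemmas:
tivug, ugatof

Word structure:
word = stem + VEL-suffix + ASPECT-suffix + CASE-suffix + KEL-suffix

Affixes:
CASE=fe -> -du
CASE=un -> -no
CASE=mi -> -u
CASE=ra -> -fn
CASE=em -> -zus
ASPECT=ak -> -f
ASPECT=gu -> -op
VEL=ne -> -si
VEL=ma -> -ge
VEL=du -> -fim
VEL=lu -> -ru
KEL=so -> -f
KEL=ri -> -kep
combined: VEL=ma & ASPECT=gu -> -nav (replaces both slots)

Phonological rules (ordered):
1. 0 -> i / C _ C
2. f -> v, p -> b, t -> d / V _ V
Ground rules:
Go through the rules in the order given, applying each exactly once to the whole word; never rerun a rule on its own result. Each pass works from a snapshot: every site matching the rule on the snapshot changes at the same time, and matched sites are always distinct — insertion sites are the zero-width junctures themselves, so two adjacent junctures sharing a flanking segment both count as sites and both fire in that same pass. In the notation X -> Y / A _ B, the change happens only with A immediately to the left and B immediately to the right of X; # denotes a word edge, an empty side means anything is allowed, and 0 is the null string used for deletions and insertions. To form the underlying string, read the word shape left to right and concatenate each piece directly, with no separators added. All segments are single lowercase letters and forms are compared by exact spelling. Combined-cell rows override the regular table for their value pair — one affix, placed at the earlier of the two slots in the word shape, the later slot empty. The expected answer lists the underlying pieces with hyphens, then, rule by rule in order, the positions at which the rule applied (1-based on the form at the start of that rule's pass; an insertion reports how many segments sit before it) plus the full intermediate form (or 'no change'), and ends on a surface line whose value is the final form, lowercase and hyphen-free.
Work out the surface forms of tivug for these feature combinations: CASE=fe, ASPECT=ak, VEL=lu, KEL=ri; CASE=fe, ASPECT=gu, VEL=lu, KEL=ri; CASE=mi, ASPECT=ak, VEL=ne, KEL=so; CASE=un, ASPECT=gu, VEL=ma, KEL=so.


cell CASE=fe, ASPECT=ak, VEL=lu, KEL=ri:
underlying: tivug-ru-f-du-kep
1. 0 -> i / C _ C: inserts after position(s) 5, 8: tivugirufidukep
2. f -> v, p -> b, t -> d / V _ V: fires at position(s) 9: tivugiruvidukep
surface: tivugiruvidukep

cell CASE=fe, ASPECT=gu, VEL=lu, KEL=ri:
underlying: tivug-ru-op-du-kep
1. 0 -> i / C _ C: inserts after position(s) 5, 9: tivugiruopidukep
2. f -> v, p -> b, t -> d / V _ V: fires at position(s) 10: tivugiruobidukep
surface: tivugiruobidukep

cell CASE=mi, ASPECT=ak, VEL=ne, KEL=so:
underlying: tivug-si-f-u-f
1. 0 -> i / C _ C: inserts after position(s) 5: tivugisifuf
2. f -> v, p -> b, t -> d / V _ V: fires at position(s) 9: tivugisivuf
surface: tivugisivuf

cell CASE=un, ASPECT=gu, VEL=ma, KEL=so:
underlying: tivug-nav-no-f
1. 0 -> i / C _ C: inserts after position(s) 5, 8: tivuginavinof
2. f -> v, p -> b, t -> d / V _ V: no change
surface: tivuginavinof
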